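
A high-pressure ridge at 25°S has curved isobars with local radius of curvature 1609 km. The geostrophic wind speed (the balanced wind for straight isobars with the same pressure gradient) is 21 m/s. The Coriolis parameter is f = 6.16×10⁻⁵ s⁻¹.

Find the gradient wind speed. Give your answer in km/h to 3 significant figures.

109 km/h

Around a high, pressure-gradient force acts outward with centrifugal, so Coriolis balances both:
fV = (1/ρ)|∂P/∂n| + V²/R  →  V² − fR·V + fR·V_g = 0
With fR = 6.16×10⁻⁵ × 1609×10³ m = 99.1 m/s:
V = [fR − √((fR)² − 4 fR V_g)]/2 = [99.1 − √(99.1² − 4×99.1×21)]/2 = 30.2 m/s
Supergeostrophic (V > V_g = 21 m/s), as expected around a high.
Converting: 30.2 m/s × 3.6 = 109 km/h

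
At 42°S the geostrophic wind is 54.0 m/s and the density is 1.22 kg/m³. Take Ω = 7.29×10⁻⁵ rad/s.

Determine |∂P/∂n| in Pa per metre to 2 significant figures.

6.4×10⁻³ Pa/m

Coriolis parameter at 42°S:
f = 2Ω sin φ = 2 × 7.29×10⁻⁵ × sin 42° = 9.76×10⁻⁵ s⁻¹
Geostrophic balance rearranged: |∂P/∂n| = f ρ V_g
|∂P/∂n| = 9.76×10⁻⁵ × 1.22 × 54.0 = 6.43×10⁻³ Pa/m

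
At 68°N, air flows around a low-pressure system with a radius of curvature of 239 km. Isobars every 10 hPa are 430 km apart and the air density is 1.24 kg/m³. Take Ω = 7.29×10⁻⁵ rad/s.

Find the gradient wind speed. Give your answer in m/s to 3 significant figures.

10.5 m/s

Coriolis parameter at 68°N:
f = 2Ω sin φ = 2 × 7.29×10⁻⁵ × sin 68° = 1.35×10⁻⁴ s⁻¹
Pressure gradient: |∂P/∂n| = 1000 Pa / 430000 m = 2.33×10⁻³ Pa/m
Geostrophic speed: V_g = |∂P/∂n|/(fρ) = 2.33×10⁻³/(1.35×10⁻⁴ × 1.24) = 13.9 m/s
Around a low, centrifugal force acts outward with Coriolis, so pressure-gradient force balances both:
(1/ρ)|∂P/∂n| = fV + V²/R  →  V² + fR·V − fR·V_g = 0
With fR = 1.35×10⁻⁴ × 239×10³ m = 32.3 m/s:
V = [−fR + √((fR)² + 4 fR V_g)]/2 = [−32.3 + √(32.3² + 4×32.3×13.9)]/2 = 10.5 m/s
Subgeostrophic (V < V_g = 13.9 m/s), as expected around a low.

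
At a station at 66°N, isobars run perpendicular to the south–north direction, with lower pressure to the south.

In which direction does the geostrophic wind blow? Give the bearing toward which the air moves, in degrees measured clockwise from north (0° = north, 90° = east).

The pressure-gradient force points toward the south (bearing 180°).
Geostrophic balance: in the Northern Hemisphere the Coriolis force deflects motion to the right, so the geostrophic wind blows 90° to the right of the pressure-gradient force (low pressure on the left).
Rotating 180° by 90° clockwise gives 270° — the wind blows toward the west.

270°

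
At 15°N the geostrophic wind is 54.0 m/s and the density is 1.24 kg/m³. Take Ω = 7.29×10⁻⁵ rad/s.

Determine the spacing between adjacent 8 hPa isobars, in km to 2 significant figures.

Coriolis parameter at 15°N:
f = 2Ω sin φ = 2 × 7.29×10⁻⁵ × sin 15° = 3.77×10⁻⁵ s⁻¹
Geostrophic balance rearranged: |∂P/∂n| = f ρ V_g
|∂P/∂n| = 3.77×10⁻⁵ × 1.24 × 54.0 = 2.53×10⁻³ Pa/m
Isobar spacing: Δn = ΔP/|∂P/∂n| = 800 Pa / 2.53×10⁻³ Pa/m = 316607 m ≈ 320 km

320 km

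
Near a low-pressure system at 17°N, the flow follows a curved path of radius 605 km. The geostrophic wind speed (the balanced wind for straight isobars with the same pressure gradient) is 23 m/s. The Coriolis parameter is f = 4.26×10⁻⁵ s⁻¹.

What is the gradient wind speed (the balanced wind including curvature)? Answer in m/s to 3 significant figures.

Around a low, centrifugal force acts outward with Coriolis, so pressure-gradient force balances both:
(1/ρ)|∂P/∂n| = fV + V²/R  →  V² + fR·V − fR·V_g = 0
With fR = 4.26×10⁻⁵ × 605×10³ m = 25.8 m/s:
V = [−fR + √((fR)² + 4 fR V_g)]/2 = [−25.8 + √(25.8² + 4×25.8×23)]/2 = 14.7 m/s
Subgeostrophic (V < V_g = 23 m/s), as expected around a low.

14.7 m/s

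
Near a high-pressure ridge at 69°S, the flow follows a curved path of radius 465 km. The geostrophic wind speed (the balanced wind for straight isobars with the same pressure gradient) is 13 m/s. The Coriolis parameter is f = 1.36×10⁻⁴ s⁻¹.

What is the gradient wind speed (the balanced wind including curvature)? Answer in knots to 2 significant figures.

36 knots

Around a high, pressure-gradient force acts outward with centrifugal, so Coriolis balances both:
fV = (1/ρ)|∂P/∂n| + V²/R  →  V² − fR·V + fR·V_g = 0
With fR = 1.36×10⁻⁴ × 465×10³ m = 63.2 m/s:
V = [fR − √((fR)² − 4 fR V_g)]/2 = [63.2 − √(63.2² − 4×63.2×13)]/2 = 18.3 m/s
Supergeostrophic (V > V_g = 13 m/s), as expected around a high.
Converting: 18.3 m/s × 1.944 = 36 knots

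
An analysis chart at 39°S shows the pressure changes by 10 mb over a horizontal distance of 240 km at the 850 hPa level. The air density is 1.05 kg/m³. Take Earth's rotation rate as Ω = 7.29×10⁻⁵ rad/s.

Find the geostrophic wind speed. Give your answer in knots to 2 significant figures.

84 knots

Coriolis parameter at 39°S:
f = 2Ω sin φ = 2 × 7.29×10⁻⁵ × sin 39° = 9.18×10⁻⁵ s⁻¹
Pressure gradient: |∂P/∂n| = 1000 Pa / 240000 m = 4.17×10⁻³ Pa/m
Geostrophic balance (pressure-gradient force = Coriolis force):
V_g = (1/(fρ)) |∂P/∂n| = 4.17×10⁻³ / (9.18×10⁻⁵ × 1.05) = 43.2 m/s
Converting: 43.2 m/s × 1.944 = 84 knots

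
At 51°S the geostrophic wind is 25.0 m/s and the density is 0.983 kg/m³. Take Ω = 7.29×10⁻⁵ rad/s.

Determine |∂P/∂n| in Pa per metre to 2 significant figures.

Coriolis parameter at 51°S:
f = 2Ω sin φ = 2 × 7.29×10⁻⁵ × sin 51° = 1.13×10⁻⁴ s⁻¹
Geostrophic balance rearranged: |∂P/∂n| = f ρ V_g
|∂P/∂n| = 1.13×10⁻⁴ × 0.983 × 25.0 = 2.78×10⁻³ Pa/m

2.8×10⁻³ Pa/m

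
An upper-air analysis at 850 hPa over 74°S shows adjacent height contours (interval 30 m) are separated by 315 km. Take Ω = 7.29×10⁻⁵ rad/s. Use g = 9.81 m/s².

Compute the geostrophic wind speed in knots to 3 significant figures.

13.0 knots

Coriolis parameter at 74°S:
f = 2Ω sin φ = 2 × 7.29×10⁻⁵ × sin 74° = 1.40×10⁻⁴ s⁻¹
Height gradient: |∂Z/∂n| = 30 m / 315000 m = 9.52×10⁻⁵
On a pressure surface, geostrophic balance gives V_g = (g/f)|∂Z/∂n|:
V_g = 9.81 × 9.52×10⁻⁵ / 1.40×10⁻⁴ = 6.67 m/s
Converting: 6.67 m/s × 1.944 = 13.0 knots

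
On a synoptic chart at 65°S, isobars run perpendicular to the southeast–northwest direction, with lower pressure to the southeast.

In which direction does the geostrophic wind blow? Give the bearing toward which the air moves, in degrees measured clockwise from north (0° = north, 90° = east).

The pressure-gradient force points toward the southeast (bearing 135°).
Geostrophic balance: in the Southern Hemisphere the Coriolis force deflects motion to the left, so the geostrophic wind blows 90° to the left of the pressure-gradient force (low pressure on the right).
Rotating 135° by 90° counterclockwise gives 045° — the wind blows toward the northeast.

045°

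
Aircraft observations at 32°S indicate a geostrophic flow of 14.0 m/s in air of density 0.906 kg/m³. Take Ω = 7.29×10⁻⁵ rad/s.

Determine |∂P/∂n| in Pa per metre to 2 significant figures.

Coriolis parameter at 32°S:
f = 2Ω sin φ = 2 × 7.29×10⁻⁵ × sin 32° = 7.73×10⁻⁵ s⁻¹
Geostrophic balance rearranged: |∂P/∂n| = f ρ V_g
|∂P/∂n| = 7.73×10⁻⁵ × 0.906 × 14.0 = 9.80×10⁻⁴ Pa/m

9.8×10⁻⁴ Pa/m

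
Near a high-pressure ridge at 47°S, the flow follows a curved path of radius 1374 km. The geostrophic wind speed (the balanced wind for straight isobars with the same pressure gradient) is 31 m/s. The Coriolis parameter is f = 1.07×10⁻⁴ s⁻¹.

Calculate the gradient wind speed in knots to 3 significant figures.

86.4 knots

Around a high, pressure-gradient force acts outward with centrifugal, so Coriolis balances both:
fV = (1/ρ)|∂P/∂n| + V²/R  →  V² − fR·V + fR·V_g = 0
With fR = 1.07×10⁻⁴ × 1374×10³ m = 147 m/s:
V = [fR − √((fR)² − 4 fR V_g)]/2 = [147 − √(147² − 4×147×31)]/2 = 44.4 m/s
Supergeostrophic (V > V_g = 31 m/s), as expected around a high.
Converting: 44.4 m/s × 1.944 = 86.4 knots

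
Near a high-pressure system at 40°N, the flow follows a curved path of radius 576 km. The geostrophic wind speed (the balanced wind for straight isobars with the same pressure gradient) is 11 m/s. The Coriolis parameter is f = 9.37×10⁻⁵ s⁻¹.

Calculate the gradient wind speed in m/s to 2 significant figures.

Around a high, pressure-gradient force acts outward with centrifugal, so Coriolis balances both:
fV = (1/ρ)|∂P/∂n| + V²/R  →  V² − fR·V + fR·V_g = 0
With fR = 9.37×10⁻⁵ × 576×10³ m = 54.0 m/s:
V = [fR − √((fR)² − 4 fR V_g)]/2 = [54.0 − √(54.0² − 4×54.0×11)]/2 = 15.4 m/s
Supergeostrophic (V > V_g = 11 m/s), as expected around a high.

15 m/s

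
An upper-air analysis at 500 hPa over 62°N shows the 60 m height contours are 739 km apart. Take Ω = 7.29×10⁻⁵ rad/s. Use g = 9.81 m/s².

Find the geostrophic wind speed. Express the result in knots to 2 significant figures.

12 knots

Coriolis parameter at 62°N:
f = 2Ω sin φ = 2 × 7.29×10⁻⁵ × sin 62° = 1.29×10⁻⁴ s⁻¹
Height gradient: |∂Z/∂n| = 60 m / 739000 m = 8.12×10⁻⁵
On a pressure surface, geostrophic balance gives V_g = (g/f)|∂Z/∂n|:
V_g = 9.81 × 8.12×10⁻⁵ / 1.29×10⁻⁴ = 6.19 m/s
Converting: 6.19 m/s × 1.944 = 12 knots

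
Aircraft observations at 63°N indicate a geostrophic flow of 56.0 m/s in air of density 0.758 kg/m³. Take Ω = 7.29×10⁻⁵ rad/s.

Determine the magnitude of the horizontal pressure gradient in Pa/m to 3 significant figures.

Coriolis parameter at 63°N:
f = 2Ω sin φ = 2 × 7.29×10⁻⁵ × sin 63° = 1.30×10⁻⁴ s⁻¹
Geostrophic balance rearranged: |∂P/∂n| = f ρ V_g
|∂P/∂n| = 1.30×10⁻⁴ × 0.758 × 56.0 = 5.51×10⁻³ Pa/m

5.51×10⁻³ Pa/m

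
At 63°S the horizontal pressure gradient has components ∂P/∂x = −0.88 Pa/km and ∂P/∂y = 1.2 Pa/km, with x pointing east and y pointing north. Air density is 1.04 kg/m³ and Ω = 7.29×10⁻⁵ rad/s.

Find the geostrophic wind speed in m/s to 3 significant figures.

11.0 m/s

Coriolis parameter at 63°S:
f = 2Ω sin φ = 2 × 7.29×10⁻⁵ × sin 63° = 1.30×10⁻⁴ s⁻¹
In the Southern Hemisphere f is negative: f = −1.30×10⁻⁴ s⁻¹.
Component geostrophic relations (x east, y north):
u_g = −(1/(fρ)) ∂P/∂y,  v_g = (1/(fρ)) ∂P/∂x
u_g = −(1.2×10⁻³)/(−1.30×10⁻⁴ × 1.04) = 8.88 m/s;  v_g = (−0.88×10⁻³)/(−1.30×10⁻⁴ × 1.04) = 6.51 m/s
|V_g| = √(u_g² + v_g²) = 11.0 m/s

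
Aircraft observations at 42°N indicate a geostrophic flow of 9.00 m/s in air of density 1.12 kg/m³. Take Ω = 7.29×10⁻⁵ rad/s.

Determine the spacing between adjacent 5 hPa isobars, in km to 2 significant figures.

Coriolis parameter at 42°N:
f = 2Ω sin φ = 2 × 7.29×10⁻⁵ × sin 42° = 9.76×10⁻⁵ s⁻¹
Geostrophic balance rearranged: |∂P/∂n| = f ρ V_g
|∂P/∂n| = 9.76×10⁻⁵ × 1.12 × 9.00 = 9.83×10⁻⁴ Pa/m
Isobar spacing: Δn = ΔP/|∂P/∂n| = 500 Pa / 9.83×10⁻⁴ Pa/m = 508442 m ≈ 510 km

510 km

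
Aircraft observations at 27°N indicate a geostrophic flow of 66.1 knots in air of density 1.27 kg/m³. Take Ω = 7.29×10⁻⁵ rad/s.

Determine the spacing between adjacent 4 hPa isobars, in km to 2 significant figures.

Coriolis parameter at 27°N:
f = 2Ω sin φ = 2 × 7.29×10⁻⁵ × sin 27° = 6.62×10⁻⁵ s⁻¹
Wind speed in SI: 66.1 knots = 34.0 m/s
Geostrophic balance rearranged: |∂P/∂n| = f ρ V_g
|∂P/∂n| = 6.62×10⁻⁵ × 1.27 × 34.0 = 2.86×10⁻³ Pa/m
Isobar spacing: Δn = ΔP/|∂P/∂n| = 400 Pa / 2.86×10⁻³ Pa/m = 139931 m ≈ 140 km

140 km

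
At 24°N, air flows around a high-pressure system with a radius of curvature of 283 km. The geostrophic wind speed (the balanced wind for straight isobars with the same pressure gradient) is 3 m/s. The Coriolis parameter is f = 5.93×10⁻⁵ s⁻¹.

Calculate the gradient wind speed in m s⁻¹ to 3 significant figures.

Around a high, pressure-gradient force acts outward with centrifugal, so Coriolis balances both:
fV = (1/ρ)|∂P/∂n| + V²/R  →  V² − fR·V + fR·V_g = 0
With fR = 5.93×10⁻⁵ × 283×10³ m = 16.8 m/s:
V = [fR − √((fR)² − 4 fR V_g)]/2 = [16.8 − √(16.8² − 4×16.8×3)]/2 = 3.91 m/s
Supergeostrophic (V > V_g = 3 m/s), as expected around a high.

3.91 m s⁻¹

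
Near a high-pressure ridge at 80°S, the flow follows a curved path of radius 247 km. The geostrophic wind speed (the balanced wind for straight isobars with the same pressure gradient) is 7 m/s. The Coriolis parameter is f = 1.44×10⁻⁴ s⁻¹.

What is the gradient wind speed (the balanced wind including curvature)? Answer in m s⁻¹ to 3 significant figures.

Around a high, pressure-gradient force acts outward with centrifugal, so Coriolis balances both:
fV = (1/ρ)|∂P/∂n| + V²/R  →  V² − fR·V + fR·V_g = 0
With fR = 1.44×10⁻⁴ × 247×10³ m = 35.6 m/s:
V = [fR − √((fR)² − 4 fR V_g)]/2 = [35.6 − √(35.6² − 4×35.6×7)]/2 = 9.58 m/s
Supergeostrophic (V > V_g = 7 m/s), as expected around a high.

9.58 m s⁻¹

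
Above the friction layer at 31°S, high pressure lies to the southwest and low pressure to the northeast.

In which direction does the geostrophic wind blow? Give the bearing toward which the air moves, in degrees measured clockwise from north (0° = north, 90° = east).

The pressure-gradient force points toward the northeast (bearing 045°).
Geostrophic balance: in the Southern Hemisphere the Coriolis force deflects motion to the left, so the geostrophic wind blows 90° to the left of the pressure-gradient force (low pressure on the right).
Rotating 045° by 90° counterclockwise gives 315° — the wind blows toward the northwest.

315°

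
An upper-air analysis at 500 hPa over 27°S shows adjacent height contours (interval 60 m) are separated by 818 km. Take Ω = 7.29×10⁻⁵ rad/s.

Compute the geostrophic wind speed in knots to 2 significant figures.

Coriolis parameter at 27°S:
f = 2Ω sin φ = 2 × 7.29×10⁻⁵ × sin 27° = 6.62×10⁻⁵ s⁻¹
Height gradient: |∂Z/∂n| = 60 m / 818000 m = 7.33×10⁻⁵
On a pressure surface, geostrophic balance gives V_g = (g/f)|∂Z/∂n|:
V_g = 9.81 × 7.33×10⁻⁵ / 6.62×10⁻⁵ = 10.9 m/s
Converting: 10.9 m/s × 1.944 = 21 knots

21 knots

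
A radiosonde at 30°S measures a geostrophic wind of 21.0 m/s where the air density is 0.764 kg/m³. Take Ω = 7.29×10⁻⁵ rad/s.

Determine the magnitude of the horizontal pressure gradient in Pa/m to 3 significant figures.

1.17×10⁻³ Pa/m

Coriolis parameter at 30°S:
f = 2Ω sin φ = 2 × 7.29×10⁻⁵ × sin 30° = 7.29×10⁻⁵ s⁻¹
Geostrophic balance rearranged: |∂P/∂n| = f ρ V_g
|∂P/∂n| = 7.29×10⁻⁵ × 0.764 × 21.0 = 1.17×10⁻³ Pa/m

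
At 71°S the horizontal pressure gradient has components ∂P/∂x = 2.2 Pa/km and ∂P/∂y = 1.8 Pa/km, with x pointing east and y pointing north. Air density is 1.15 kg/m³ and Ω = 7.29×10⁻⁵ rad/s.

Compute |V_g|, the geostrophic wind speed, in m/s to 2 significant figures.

Coriolis parameter at 71°S:
f = 2Ω sin φ = 2 × 7.29×10⁻⁵ × sin 71° = 1.38×10⁻⁴ s⁻¹
In the Southern Hemisphere f is negative: f = −1.38×10⁻⁴ s⁻¹.
Component geostrophic relations (x east, y north):
u_g = −(1/(fρ)) ∂P/∂y,  v_g = (1/(fρ)) ∂P/∂x
u_g = −(1.8×10⁻³)/(−1.38×10⁻⁴ × 1.15) = 11.4 m/s;  v_g = (2.2×10⁻³)/(−1.38×10⁻⁴ × 1.15) = −13.9 m/s
|V_g| = √(u_g² + v_g²) = 17.9 m/s

18 m/s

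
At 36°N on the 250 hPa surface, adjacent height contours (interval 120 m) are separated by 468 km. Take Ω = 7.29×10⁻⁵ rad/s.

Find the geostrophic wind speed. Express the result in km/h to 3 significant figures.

Coriolis parameter at 36°N:
f = 2Ω sin φ = 2 × 7.29×10⁻⁵ × sin 36° = 8.57×10⁻⁵ s⁻¹
Height gradient: |∂Z/∂n| = 120 m / 468000 m = 2.56×10⁻⁴
On a pressure surface, geostrophic balance gives V_g = (g/f)|∂Z/∂n|:
V_g = 9.81 × 2.56×10⁻⁴ / 8.57×10⁻⁵ = 29.4 m/s
Converting: 29.4 m/s × 3.6 = 106 km/h

106 km/h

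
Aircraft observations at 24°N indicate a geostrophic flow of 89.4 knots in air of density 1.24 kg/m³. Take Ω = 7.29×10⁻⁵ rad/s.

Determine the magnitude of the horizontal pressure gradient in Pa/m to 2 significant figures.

Coriolis parameter at 24°N:
f = 2Ω sin φ = 2 × 7.29×10⁻⁵ × sin 24° = 5.93×10⁻⁵ s⁻¹
Wind speed in SI: 89.4 knots = 46.0 m/s
Geostrophic balance rearranged: |∂P/∂n| = f ρ V_g
|∂P/∂n| = 5.93×10⁻⁵ × 1.24 × 46.0 = 3.38×10⁻³ Pa/m

3.4×10⁻³ Pa/m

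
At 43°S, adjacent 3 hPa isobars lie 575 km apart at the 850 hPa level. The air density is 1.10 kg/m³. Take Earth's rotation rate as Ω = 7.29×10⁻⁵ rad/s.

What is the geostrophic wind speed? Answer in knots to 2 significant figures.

Coriolis parameter at 43°S:
f = 2Ω sin φ = 2 × 7.29×10⁻⁵ × sin 43° = 9.94×10⁻⁵ s⁻¹
Pressure gradient: |∂P/∂n| = 300 Pa / 575000 m = 5.22×10⁻⁴ Pa/m
Geostrophic balance (pressure-gradient force = Coriolis force):
V_g = (1/(fρ)) |∂P/∂n| = 5.22×10⁻⁴ / (9.94×10⁻⁵ × 1.10) = 4.77 m/s
Converting: 4.77 m/s × 1.944 = 9.3 knots

9.3 knots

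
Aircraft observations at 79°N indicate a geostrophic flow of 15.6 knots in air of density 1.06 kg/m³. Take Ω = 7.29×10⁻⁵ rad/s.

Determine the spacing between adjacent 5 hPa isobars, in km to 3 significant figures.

Coriolis parameter at 79°N:
f = 2Ω sin φ = 2 × 7.29×10⁻⁵ × sin 79° = 1.43×10⁻⁴ s⁻¹
Wind speed in SI: 15.6 knots = 8.03 m/s
Geostrophic balance rearranged: |∂P/∂n| = f ρ V_g
|∂P/∂n| = 1.43×10⁻⁴ × 1.06 × 8.03 = 1.22×10⁻³ Pa/m
Isobar spacing: Δn = ΔP/|∂P/∂n| = 500 Pa / 1.22×10⁻³ Pa/m = 410674 m ≈ 411 km

411 km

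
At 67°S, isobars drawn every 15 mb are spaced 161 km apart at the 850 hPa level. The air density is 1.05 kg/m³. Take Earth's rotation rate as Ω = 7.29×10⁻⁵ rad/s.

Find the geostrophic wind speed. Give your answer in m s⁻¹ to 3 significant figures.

66.1 m s⁻¹

Coriolis parameter at 67°S:
f = 2Ω sin φ = 2 × 7.29×10⁻⁵ × sin 67° = 1.34×10⁻⁴ s⁻¹
Pressure gradient: |∂P/∂n| = 1500 Pa / 161000 m = 9.32×10⁻³ Pa/m
Geostrophic balance (pressure-gradient force = Coriolis force):
V_g = (1/(fρ)) |∂P/∂n| = 9.32×10⁻³ / (1.34×10⁻⁴ × 1.05) = 66.1 m/s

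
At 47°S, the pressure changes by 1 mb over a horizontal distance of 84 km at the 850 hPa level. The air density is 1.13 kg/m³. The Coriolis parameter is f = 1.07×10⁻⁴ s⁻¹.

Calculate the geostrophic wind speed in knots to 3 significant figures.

Pressure gradient: |∂P/∂n| = 100 Pa / 84000 m = 1.19×10⁻³ Pa/m
Geostrophic balance (pressure-gradient force = Coriolis force):
V_g = (1/(fρ)) |∂P/∂n| = 1.19×10⁻³ / (1.07×10⁻⁴ × 1.13) = 9.85 m/s
Converting: 9.85 m/s × 1.944 = 19.1 knots

19.1 knots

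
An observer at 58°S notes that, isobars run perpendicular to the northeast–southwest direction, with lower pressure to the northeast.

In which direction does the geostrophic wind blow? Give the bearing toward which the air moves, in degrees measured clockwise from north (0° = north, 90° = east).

The pressure-gradient force points toward the northeast (bearing 045°).
Geostrophic balance: in the Southern Hemisphere the Coriolis force deflects motion to the left, so the geostrophic wind blows 90° to the left of the pressure-gradient force (low pressure on the right).
Rotating 045° by 90° counterclockwise gives 315° — the wind blows toward the northwest.

315°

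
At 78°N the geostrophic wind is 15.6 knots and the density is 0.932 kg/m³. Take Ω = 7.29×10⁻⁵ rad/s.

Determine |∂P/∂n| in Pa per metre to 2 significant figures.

Coriolis parameter at 78°N:
f = 2Ω sin φ = 2 × 7.29×10⁻⁵ × sin 78° = 1.43×10⁻⁴ s⁻¹
Wind speed in SI: 15.6 knots = 8.03 m/s
Geostrophic balance rearranged: |∂P/∂n| = f ρ V_g
|∂P/∂n| = 1.43×10⁻⁴ × 0.932 × 8.03 = 1.07×10⁻³ Pa/m

1.1×10⁻³ Pa/m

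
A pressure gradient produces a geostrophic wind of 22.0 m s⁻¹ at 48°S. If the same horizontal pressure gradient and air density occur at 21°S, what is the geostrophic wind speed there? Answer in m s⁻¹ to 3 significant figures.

45.6 m s⁻¹

With the same pressure gradient and density, V_g ∝ 1/f ∝ 1/sin φ.
V₂ = V₁ · sin φ₁ / sin φ₂ = 22.0 × sin 48° / sin 21°
V₂ = 22.0 × 0.7431/0.3584 = 45.6 m s⁻¹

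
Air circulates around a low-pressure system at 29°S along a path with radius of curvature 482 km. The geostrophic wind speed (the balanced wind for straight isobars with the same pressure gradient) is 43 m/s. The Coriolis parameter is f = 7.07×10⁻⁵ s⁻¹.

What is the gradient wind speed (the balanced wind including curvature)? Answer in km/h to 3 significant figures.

89.5 km/h

Around a low, centrifugal force acts outward with Coriolis, so pressure-gradient force balances both:
(1/ρ)|∂P/∂n| = fV + V²/R  →  V² + fR·V − fR·V_g = 0
With fR = 7.07×10⁻⁵ × 482×10³ m = 34.1 m/s:
V = [−fR + √((fR)² + 4 fR V_g)]/2 = [−34.1 + √(34.1² + 4×34.1×43)]/2 = 24.9 m/s
Subgeostrophic (V < V_g = 43 m/s), as expected around a low.
Converting: 24.9 m/s × 3.6 = 89.5 km/h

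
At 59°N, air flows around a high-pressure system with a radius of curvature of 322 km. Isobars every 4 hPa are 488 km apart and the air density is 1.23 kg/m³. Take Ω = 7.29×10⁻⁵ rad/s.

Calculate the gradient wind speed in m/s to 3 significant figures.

6.33 m/s

Coriolis parameter at 59°N:
f = 2Ω sin φ = 2 × 7.29×10⁻⁵ × sin 59° = 1.25×10⁻⁴ s⁻¹
Pressure gradient: |∂P/∂n| = 400 Pa / 488000 m = 8.20×10⁻⁴ Pa/m
Geostrophic speed: V_g = |∂P/∂n|/(fρ) = 8.20×10⁻⁴/(1.25×10⁻⁴ × 1.23) = 5.33 m/s
Around a high, pressure-gradient force acts outward with centrifugal, so Coriolis balances both:
fV = (1/ρ)|∂P/∂n| + V²/R  →  V² − fR·V + fR·V_g = 0
With fR = 1.25×10⁻⁴ × 322×10³ m = 40.2 m/s:
V = [fR − √((fR)² − 4 fR V_g)]/2 = [40.2 − √(40.2² − 4×40.2×5.33)]/2 = 6.33 m/s
Supergeostrophic (V > V_g = 5.33 m/s), as expected around a high.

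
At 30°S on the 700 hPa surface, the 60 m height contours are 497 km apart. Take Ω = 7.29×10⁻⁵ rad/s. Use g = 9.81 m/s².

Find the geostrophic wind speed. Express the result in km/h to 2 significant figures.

58 km/h

Coriolis parameter at 30°S:
f = 2Ω sin φ = 2 × 7.29×10⁻⁵ × sin 30° = 7.29×10⁻⁵ s⁻¹
Height gradient: |∂Z/∂n| = 60 m / 497000 m = 1.21×10⁻⁴
On a pressure surface, geostrophic balance gives V_g = (g/f)|∂Z/∂n|:
V_g = 9.81 × 1.21×10⁻⁴ / 7.29×10⁻⁵ = 16.2 m/s
Converting: 16.2 m/s × 3.6 = 58 km/h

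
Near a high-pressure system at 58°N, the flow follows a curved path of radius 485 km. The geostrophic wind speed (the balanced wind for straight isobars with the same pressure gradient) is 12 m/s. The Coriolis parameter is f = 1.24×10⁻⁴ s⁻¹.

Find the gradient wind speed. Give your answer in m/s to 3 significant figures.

16.6 m/s

Around a high, pressure-gradient force acts outward with centrifugal, so Coriolis balances both:
fV = (1/ρ)|∂P/∂n| + V²/R  →  V² − fR·V + fR·V_g = 0
With fR = 1.24×10⁻⁴ × 485×10³ m = 60.1 m/s:
V = [fR − √((fR)² − 4 fR V_g)]/2 = [60.1 − √(60.1² − 4×60.1×12)]/2 = 16.6 m/s
Supergeostrophic (V > V_g = 12 m/s), as expected around a high.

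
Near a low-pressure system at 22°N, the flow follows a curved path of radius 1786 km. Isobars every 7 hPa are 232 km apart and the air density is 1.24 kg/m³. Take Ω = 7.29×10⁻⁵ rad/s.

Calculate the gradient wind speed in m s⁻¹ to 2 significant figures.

33 m s⁻¹

Coriolis parameter at 22°N:
f = 2Ω sin φ = 2 × 7.29×10⁻⁵ × sin 22° = 5.46×10⁻⁵ s⁻¹
Pressure gradient: |∂P/∂n| = 700 Pa / 232000 m = 3.02×10⁻³ Pa/m
Geostrophic speed: V_g = |∂P/∂n|/(fρ) = 3.02×10⁻³/(5.46×10⁻⁵ × 1.24) = 44.6 m/s
Around a low, centrifugal force acts outward with Coriolis, so pressure-gradient force balances both:
(1/ρ)|∂P/∂n| = fV + V²/R  →  V² + fR·V − fR·V_g = 0
With fR = 5.46×10⁻⁵ × 1786×10³ m = 97.5 m/s:
V = [−fR + √((fR)² + 4 fR V_g)]/2 = [−97.5 + √(97.5² + 4×97.5×44.6)]/2 = 33.2 m/s
Subgeostrophic (V < V_g = 44.6 m/s), as expected around a low.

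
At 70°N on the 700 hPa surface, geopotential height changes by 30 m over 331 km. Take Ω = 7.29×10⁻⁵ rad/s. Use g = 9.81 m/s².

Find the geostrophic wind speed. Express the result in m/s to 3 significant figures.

Coriolis parameter at 70°N:
f = 2Ω sin φ = 2 × 7.29×10⁻⁵ × sin 70° = 1.37×10⁻⁴ s⁻¹
Height gradient: |∂Z/∂n| = 30 m / 331000 m = 9.06×10⁻⁵
On a pressure surface, geostrophic balance gives V_g = (g/f)|∂Z/∂n|:
V_g = 9.81 × 9.06×10⁻⁵ / 1.37×10⁻⁴ = 6.49 m/s

6.49 m/s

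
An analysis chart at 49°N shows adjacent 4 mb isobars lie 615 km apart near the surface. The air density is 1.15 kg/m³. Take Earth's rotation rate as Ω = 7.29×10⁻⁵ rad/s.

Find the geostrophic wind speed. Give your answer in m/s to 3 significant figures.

Coriolis parameter at 49°N:
f = 2Ω sin φ = 2 × 7.29×10⁻⁵ × sin 49° = 1.10×10⁻⁴ s⁻¹
Pressure gradient: |∂P/∂n| = 400 Pa / 615000 m = 6.50×10⁻⁴ Pa/m
Geostrophic balance (pressure-gradient force = Coriolis force):
V_g = (1/(fρ)) |∂P/∂n| = 6.50×10⁻⁴ / (1.10×10⁻⁴ × 1.15) = 5.14 m/s

5.14 m/s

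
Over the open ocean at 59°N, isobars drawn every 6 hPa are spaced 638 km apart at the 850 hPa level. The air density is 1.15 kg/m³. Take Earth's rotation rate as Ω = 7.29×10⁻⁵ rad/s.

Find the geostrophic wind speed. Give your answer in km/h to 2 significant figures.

24 km/h

Coriolis parameter at 59°N:
f = 2Ω sin φ = 2 × 7.29×10⁻⁵ × sin 59° = 1.25×10⁻⁴ s⁻¹
Pressure gradient: |∂P/∂n| = 600 Pa / 638000 m = 9.40×10⁻⁴ Pa/m
Geostrophic balance (pressure-gradient force = Coriolis force):
V_g = (1/(fρ)) |∂P/∂n| = 9.40×10⁻⁴ / (1.25×10⁻⁴ × 1.15) = 6.54 m/s
Converting: 6.54 m/s × 3.6 = 24 km/h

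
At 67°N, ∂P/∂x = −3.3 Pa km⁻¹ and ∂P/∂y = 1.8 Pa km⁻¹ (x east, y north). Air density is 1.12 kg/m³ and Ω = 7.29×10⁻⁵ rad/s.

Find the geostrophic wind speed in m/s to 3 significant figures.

25.0 m/s

Coriolis parameter at 67°N:
f = 2Ω sin φ = 2 × 7.29×10⁻⁵ × sin 67° = 1.34×10⁻⁴ s⁻¹
Component geostrophic relations (x east, y north):
u_g = −(1/(fρ)) ∂P/∂y,  v_g = (1/(fρ)) ∂P/∂x
u_g = −(1.8×10⁻³)/(1.34×10⁻⁴ × 1.12) = −12.0 m/s;  v_g = (−3.3×10⁻³)/(1.34×10⁻⁴ × 1.12) = −22.0 m/s
|V_g| = √(u_g² + v_g²) = 25.0 m/s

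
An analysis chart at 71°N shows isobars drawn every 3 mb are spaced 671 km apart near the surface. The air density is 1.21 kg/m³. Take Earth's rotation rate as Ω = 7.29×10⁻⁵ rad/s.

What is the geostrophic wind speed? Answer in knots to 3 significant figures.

Coriolis parameter at 71°N:
f = 2Ω sin φ = 2 × 7.29×10⁻⁵ × sin 71° = 1.38×10⁻⁴ s⁻¹
Pressure gradient: |∂P/∂n| = 300 Pa / 671000 m = 4.47×10⁻⁴ Pa/m
Geostrophic balance (pressure-gradient force = Coriolis force):
V_g = (1/(fρ)) |∂P/∂n| = 4.47×10⁻⁴ / (1.38×10⁻⁴ × 1.21) = 2.68 m/s
Converting: 2.68 m/s × 1.944 = 5.21 knots

5.21 knots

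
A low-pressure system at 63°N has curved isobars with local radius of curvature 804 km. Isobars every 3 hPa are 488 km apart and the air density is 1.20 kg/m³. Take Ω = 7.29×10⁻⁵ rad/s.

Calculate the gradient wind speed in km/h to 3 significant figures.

13.7 km/h

Coriolis parameter at 63°N:
f = 2Ω sin φ = 2 × 7.29×10⁻⁵ × sin 63° = 1.30×10⁻⁴ s⁻¹
Pressure gradient: |∂P/∂n| = 300 Pa / 488000 m = 6.15×10⁻⁴ Pa/m
Geostrophic speed: V_g = |∂P/∂n|/(fρ) = 6.15×10⁻⁴/(1.30×10⁻⁴ × 1.20) = 3.94 m/s
Around a low, centrifugal force acts outward with Coriolis, so pressure-gradient force balances both:
(1/ρ)|∂P/∂n| = fV + V²/R  →  V² + fR·V − fR·V_g = 0
With fR = 1.30×10⁻⁴ × 804×10³ m = 104 m/s:
V = [−fR + √((fR)² + 4 fR V_g)]/2 = [−104 + √(104² + 4×104×3.94)]/2 = 3.8 m/s
Subgeostrophic (V < V_g = 3.94 m/s), as expected around a low.
Converting: 3.8 m/s × 3.6 = 13.7 km/h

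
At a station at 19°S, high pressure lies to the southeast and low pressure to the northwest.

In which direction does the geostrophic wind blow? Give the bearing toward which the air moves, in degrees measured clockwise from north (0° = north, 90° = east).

225°

The pressure-gradient force points toward the northwest (bearing 315°).
Geostrophic balance: in the Southern Hemisphere the Coriolis force deflects motion to the left, so the geostrophic wind blows 90° to the left of the pressure-gradient force (low pressure on the right).
Rotating 315° by 90° counterclockwise gives 225° — the wind blows toward the southwest.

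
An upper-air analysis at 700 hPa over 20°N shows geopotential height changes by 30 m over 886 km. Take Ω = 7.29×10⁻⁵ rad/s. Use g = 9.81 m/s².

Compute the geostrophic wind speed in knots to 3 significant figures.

12.9 knots

Coriolis parameter at 20°N:
f = 2Ω sin φ = 2 × 7.29×10⁻⁵ × sin 20° = 4.99×10⁻⁵ s⁻¹
Height gradient: |∂Z/∂n| = 30 m / 886000 m = 3.39×10⁻⁵
On a pressure surface, geostrophic balance gives V_g = (g/f)|∂Z/∂n|:
V_g = 9.81 × 3.39×10⁻⁵ / 4.99×10⁻⁵ = 6.66 m/s
Converting: 6.66 m/s × 1.944 = 12.9 knots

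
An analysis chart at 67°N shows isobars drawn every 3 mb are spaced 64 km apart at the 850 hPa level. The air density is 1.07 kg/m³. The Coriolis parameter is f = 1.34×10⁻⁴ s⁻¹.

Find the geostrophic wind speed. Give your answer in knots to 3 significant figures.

63.5 knots

Pressure gradient: |∂P/∂n| = 300 Pa / 64000 m = 4.69×10⁻³ Pa/m
Geostrophic balance (pressure-gradient force = Coriolis force):
V_g = (1/(fρ)) |∂P/∂n| = 4.69×10⁻³ / (1.34×10⁻⁴ × 1.07) = 32.7 m/s
Converting: 32.7 m/s × 1.944 = 63.5 knots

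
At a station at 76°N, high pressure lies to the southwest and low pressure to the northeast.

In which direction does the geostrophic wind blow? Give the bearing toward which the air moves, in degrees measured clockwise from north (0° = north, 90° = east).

135°

The pressure-gradient force points toward the northeast (bearing 045°).
Geostrophic balance: in the Northern Hemisphere the Coriolis force deflects motion to the right, so the geostrophic wind blows 90° to the right of the pressure-gradient force (low pressure on the left).
Rotating 045° by 90° clockwise gives 135° — the wind blows toward the southeast.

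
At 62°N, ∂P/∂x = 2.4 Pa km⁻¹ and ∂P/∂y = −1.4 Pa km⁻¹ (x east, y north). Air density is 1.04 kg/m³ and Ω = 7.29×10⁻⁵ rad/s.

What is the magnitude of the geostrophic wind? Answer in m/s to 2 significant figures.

Coriolis parameter at 62°N:
f = 2Ω sin φ = 2 × 7.29×10⁻⁵ × sin 62° = 1.29×10⁻⁴ s⁻¹
Component geostrophic relations (x east, y north):
u_g = −(1/(fρ)) ∂P/∂y,  v_g = (1/(fρ)) ∂P/∂x
u_g = −(−1.4×10⁻³)/(1.29×10⁻⁴ × 1.04) = 10.5 m/s;  v_g = (2.4×10⁻³)/(1.29×10⁻⁴ × 1.04) = 17.9 m/s
|V_g| = √(u_g² + v_g²) = 20.8 m/s

21 m/s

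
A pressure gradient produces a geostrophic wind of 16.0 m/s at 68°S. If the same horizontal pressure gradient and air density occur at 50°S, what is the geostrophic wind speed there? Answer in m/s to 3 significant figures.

19.4 m/s

With the same pressure gradient and density, V_g ∝ 1/f ∝ 1/sin φ.
V₂ = V₁ · sin φ₁ / sin φ₂ = 16.0 × sin 68° / sin 50°
V₂ = 16.0 × 0.9272/0.7660 = 19.4 m/s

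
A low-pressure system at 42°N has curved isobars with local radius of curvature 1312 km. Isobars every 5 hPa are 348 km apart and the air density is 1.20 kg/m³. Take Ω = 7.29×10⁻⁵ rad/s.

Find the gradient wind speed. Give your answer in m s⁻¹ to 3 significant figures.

11.3 m s⁻¹

Coriolis parameter at 42°N:
f = 2Ω sin φ = 2 × 7.29×10⁻⁵ × sin 42° = 9.76×10⁻⁵ s⁻¹
Pressure gradient: |∂P/∂n| = 500 Pa / 348000 m = 1.44×10⁻³ Pa/m
Geostrophic speed: V_g = |∂P/∂n|/(fρ) = 1.44×10⁻³/(9.76×10⁻⁵ × 1.20) = 12.3 m/s
Around a low, centrifugal force acts outward with Coriolis, so pressure-gradient force balances both:
(1/ρ)|∂P/∂n| = fV + V²/R  →  V² + fR·V − fR·V_g = 0
With fR = 9.76×10⁻⁵ × 1312×10³ m = 128 m/s:
V = [−fR + √((fR)² + 4 fR V_g)]/2 = [−128 + √(128² + 4×128×12.3)]/2 = 11.3 m/s
Subgeostrophic (V < V_g = 12.3 m/s), as expected around a low.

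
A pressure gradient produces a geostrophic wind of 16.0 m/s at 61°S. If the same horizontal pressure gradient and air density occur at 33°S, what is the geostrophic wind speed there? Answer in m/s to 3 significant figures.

With the same pressure gradient and density, V_g ∝ 1/f ∝ 1/sin φ.
V₂ = V₁ · sin φ₁ / sin φ₂ = 16.0 × sin 61° / sin 33°
V₂ = 16.0 × 0.8746/0.5446 = 25.7 m/s

25.7 m/s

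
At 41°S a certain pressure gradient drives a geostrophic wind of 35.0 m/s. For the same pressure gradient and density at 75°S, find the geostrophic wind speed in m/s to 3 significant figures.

23.8 m/s

With the same pressure gradient and density, V_g ∝ 1/f ∝ 1/sin φ.
V₂ = V₁ · sin φ₁ / sin φ₂ = 35.0 × sin 41° / sin 75°
V₂ = 35.0 × 0.6561/0.9659 = 23.8 m/s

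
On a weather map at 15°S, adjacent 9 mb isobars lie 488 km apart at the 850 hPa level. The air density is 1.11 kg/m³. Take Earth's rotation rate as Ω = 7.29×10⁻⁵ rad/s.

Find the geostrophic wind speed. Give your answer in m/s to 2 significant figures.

Coriolis parameter at 15°S:
f = 2Ω sin φ = 2 × 7.29×10⁻⁵ × sin 15° = 3.77×10⁻⁵ s⁻¹
Pressure gradient: |∂P/∂n| = 900 Pa / 488000 m = 1.84×10⁻³ Pa/m
Geostrophic balance (pressure-gradient force = Coriolis force):
V_g = (1/(fρ)) |∂P/∂n| = 1.84×10⁻³ / (3.77×10⁻⁵ × 1.11) = 44.0 m/s

44 m/s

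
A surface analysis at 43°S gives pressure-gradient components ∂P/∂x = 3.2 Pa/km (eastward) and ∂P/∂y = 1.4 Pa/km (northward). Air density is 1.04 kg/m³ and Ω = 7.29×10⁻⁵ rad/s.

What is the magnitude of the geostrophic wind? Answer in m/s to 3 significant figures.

Coriolis parameter at 43°S:
f = 2Ω sin φ = 2 × 7.29×10⁻⁵ × sin 43° = 9.94×10⁻⁵ s⁻¹
In the Southern Hemisphere f is negative: f = −9.94×10⁻⁵ s⁻¹.
Component geostrophic relations (x east, y north):
u_g = −(1/(fρ)) ∂P/∂y,  v_g = (1/(fρ)) ∂P/∂x
u_g = −(1.4×10⁻³)/(−9.94×10⁻⁵ × 1.04) = 13.5 m/s;  v_g = (3.2×10⁻³)/(−9.94×10⁻⁵ × 1.04) = −30.9 m/s
|V_g| = √(u_g² + v_g²) = 33.8 m/s

33.8 m/s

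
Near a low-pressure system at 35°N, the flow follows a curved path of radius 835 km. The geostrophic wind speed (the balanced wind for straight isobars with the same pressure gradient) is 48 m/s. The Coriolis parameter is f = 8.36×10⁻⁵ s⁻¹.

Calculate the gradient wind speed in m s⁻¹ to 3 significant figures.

32.7 m s⁻¹

Around a low, centrifugal force acts outward with Coriolis, so pressure-gradient force balances both:
(1/ρ)|∂P/∂n| = fV + V²/R  →  V² + fR·V − fR·V_g = 0
With fR = 8.36×10⁻⁵ × 835×10³ m = 69.8 m/s:
V = [−fR + √((fR)² + 4 fR V_g)]/2 = [−69.8 + √(69.8² + 4×69.8×48)]/2 = 32.7 m/s
Subgeostrophic (V < V_g = 48 m/s), as expected around a low.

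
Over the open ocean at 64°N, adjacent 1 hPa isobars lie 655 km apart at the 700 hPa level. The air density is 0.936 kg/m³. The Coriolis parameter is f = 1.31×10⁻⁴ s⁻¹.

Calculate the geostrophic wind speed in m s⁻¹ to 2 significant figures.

1.2 m s⁻¹

Pressure gradient: |∂P/∂n| = 100 Pa / 655000 m = 1.53×10⁻⁴ Pa/m
Geostrophic balance (pressure-gradient force = Coriolis force):
V_g = (1/(fρ)) |∂P/∂n| = 1.53×10⁻⁴ / (1.31×10⁻⁴ × 0.936) = 1.25 m/s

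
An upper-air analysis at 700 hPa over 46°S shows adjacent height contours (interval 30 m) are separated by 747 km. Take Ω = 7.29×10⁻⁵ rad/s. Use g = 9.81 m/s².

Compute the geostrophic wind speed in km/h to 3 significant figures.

13.5 km/h

Coriolis parameter at 46°S:
f = 2Ω sin φ = 2 × 7.29×10⁻⁵ × sin 46° = 1.05×10⁻⁴ s⁻¹
Height gradient: |∂Z/∂n| = 30 m / 747000 m = 4.02×10⁻⁵
On a pressure surface, geostrophic balance gives V_g = (g/f)|∂Z/∂n|:
V_g = 9.81 × 4.02×10⁻⁵ / 1.05×10⁻⁴ = 3.76 m/s
Converting: 3.76 m/s × 3.6 = 13.5 km/h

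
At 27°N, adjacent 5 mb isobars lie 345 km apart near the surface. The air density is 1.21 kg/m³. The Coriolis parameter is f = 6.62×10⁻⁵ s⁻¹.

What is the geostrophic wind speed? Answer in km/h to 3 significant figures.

65.1 km/h

Pressure gradient: |∂P/∂n| = 500 Pa / 345000 m = 1.45×10⁻³ Pa/m
Geostrophic balance (pressure-gradient force = Coriolis force):
V_g = (1/(fρ)) |∂P/∂n| = 1.45×10⁻³ / (6.62×10⁻⁵ × 1.21) = 18.1 m/s
Converting: 18.1 m/s × 3.6 = 65.1 km/h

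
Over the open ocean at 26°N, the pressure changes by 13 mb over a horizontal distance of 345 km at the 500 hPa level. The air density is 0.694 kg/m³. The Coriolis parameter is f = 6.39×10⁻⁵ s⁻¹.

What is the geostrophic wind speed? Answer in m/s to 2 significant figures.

85 m/s

Pressure gradient: |∂P/∂n| = 1300 Pa / 345000 m = 3.77×10⁻³ Pa/m
Geostrophic balance (pressure-gradient force = Coriolis force):
V_g = (1/(fρ)) |∂P/∂n| = 3.77×10⁻³ / (6.39×10⁻⁵ × 0.694) = 85.0 m/s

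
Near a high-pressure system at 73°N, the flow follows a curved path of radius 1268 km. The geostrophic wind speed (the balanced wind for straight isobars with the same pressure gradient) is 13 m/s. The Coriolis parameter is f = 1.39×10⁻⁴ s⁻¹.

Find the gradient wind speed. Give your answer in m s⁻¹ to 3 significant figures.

14.1 m s⁻¹

Around a high, pressure-gradient force acts outward with centrifugal, so Coriolis balances both:
fV = (1/ρ)|∂P/∂n| + V²/R  →  V² − fR·V + fR·V_g = 0
With fR = 1.39×10⁻⁴ × 1268×10³ m = 176 m/s:
V = [fR − √((fR)² − 4 fR V_g)]/2 = [176 − √(176² − 4×176×13)]/2 = 14.1 m/s
Supergeostrophic (V > V_g = 13 m/s), as expected around a high.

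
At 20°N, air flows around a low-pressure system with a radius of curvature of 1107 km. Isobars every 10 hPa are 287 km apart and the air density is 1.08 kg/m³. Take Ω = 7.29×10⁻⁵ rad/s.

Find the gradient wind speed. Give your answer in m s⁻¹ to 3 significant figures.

Coriolis parameter at 20°N:
f = 2Ω sin φ = 2 × 7.29×10⁻⁵ × sin 20° = 4.99×10⁻⁵ s⁻¹
Pressure gradient: |∂P/∂n| = 1000 Pa / 287000 m = 3.48×10⁻³ Pa/m
Geostrophic speed: V_g = |∂P/∂n|/(fρ) = 3.48×10⁻³/(4.99×10⁻⁵ × 1.08) = 64.7 m/s
Around a low, centrifugal force acts outward with Coriolis, so pressure-gradient force balances both:
(1/ρ)|∂P/∂n| = fV + V²/R  →  V² + fR·V − fR·V_g = 0
With fR = 4.99×10⁻⁵ × 1107×10³ m = 55.2 m/s:
V = [−fR + √((fR)² + 4 fR V_g)]/2 = [−55.2 + √(55.2² + 4×55.2×64.7)]/2 = 38.2 m/s
Subgeostrophic (V < V_g = 64.7 m/s), as expected around a low.

38.2 m s⁻¹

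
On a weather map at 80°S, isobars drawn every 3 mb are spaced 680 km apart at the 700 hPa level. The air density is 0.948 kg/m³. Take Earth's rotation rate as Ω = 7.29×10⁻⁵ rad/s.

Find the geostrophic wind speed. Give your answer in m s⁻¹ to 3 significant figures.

3.24 m s⁻¹

Coriolis parameter at 80°S:
f = 2Ω sin φ = 2 × 7.29×10⁻⁵ × sin 80° = 1.44×10⁻⁴ s⁻¹
Pressure gradient: |∂P/∂n| = 300 Pa / 680000 m = 4.41×10⁻⁴ Pa/m
Geostrophic balance (pressure-gradient force = Coriolis force):
V_g = (1/(fρ)) |∂P/∂n| = 4.41×10⁻⁴ / (1.44×10⁻⁴ × 0.948) = 3.24 m/s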